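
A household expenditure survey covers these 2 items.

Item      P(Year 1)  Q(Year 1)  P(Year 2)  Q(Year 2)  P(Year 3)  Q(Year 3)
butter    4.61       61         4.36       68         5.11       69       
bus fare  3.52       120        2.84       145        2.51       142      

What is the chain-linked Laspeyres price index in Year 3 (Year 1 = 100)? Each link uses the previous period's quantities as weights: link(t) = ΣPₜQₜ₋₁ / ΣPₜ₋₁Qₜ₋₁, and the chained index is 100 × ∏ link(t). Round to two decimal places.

Link Year 1→Year 2:
ΣP(Year 2)Q(Year 1) = 4.36×61 + 2.84×120 = 265.96 + 340.8 = 606.76
ΣP(Year 1)Q(Year 1) = 4.61×61 + 3.52×120 = 281.21 + 422.4 = 703.61
link = 606.76/703.61 = 0.862353
Link Year 2→Year 3:
ΣP(Year 3)Q(Year 2) = 5.11×68 + 2.51×145 = 347.48 + 363.95 = 711.43
ΣP(Year 2)Q(Year 2) = 4.36×68 + 2.84×145 = 296.48 + 411.8 = 708.28
link = 711.43/708.28 = 1.004447
Chained index = 100 × 0.862353 × 1.004447 = 86.6188

86.62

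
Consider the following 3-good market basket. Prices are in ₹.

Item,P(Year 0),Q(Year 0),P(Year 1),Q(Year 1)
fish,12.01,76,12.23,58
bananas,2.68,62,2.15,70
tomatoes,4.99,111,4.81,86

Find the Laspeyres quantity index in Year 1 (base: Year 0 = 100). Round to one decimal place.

Laspeyres quantity index uses base-period prices as weights.
ΣP(Year 0)·Q(Year 1) = 12.01×58 + 2.68×70 + 4.99×86 = 696.58 + 187.6 + 429.14 = 1313.32
ΣP(Year 0)·Q(Year 0) = 12.01×76 + 2.68×62 + 4.99×111 = 912.76 + 166.16 + 553.89 = 1632.81
Index = 1313.32 / 1632.81 × 100 = 80.4331

80.4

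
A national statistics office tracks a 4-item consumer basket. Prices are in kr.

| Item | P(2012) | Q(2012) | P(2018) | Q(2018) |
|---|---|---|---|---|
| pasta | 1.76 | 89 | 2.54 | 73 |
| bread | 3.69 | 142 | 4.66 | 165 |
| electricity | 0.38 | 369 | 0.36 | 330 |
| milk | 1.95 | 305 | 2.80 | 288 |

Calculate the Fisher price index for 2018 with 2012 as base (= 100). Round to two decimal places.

132.19

Laspeyres component (base-period weights):
ΣP(2018)Q(2012) = 2.54×89 + 4.66×142 + 0.36×369 + 2.80×305 = 226.06 + 661.72 + 132.84 + 854 = 1874.62
ΣP(2012)Q(2012) = 1.76×89 + 3.69×142 + 0.38×369 + 1.95×305 = 156.64 + 523.98 + 140.22 + 594.75 = 1415.59
L = 1874.62 / 1415.59 × 100 = 132.4268
Paasche component (current-period weights):
ΣP(2018)Q(2018) = 2.54×73 + 4.66×165 + 0.36×330 + 2.80×288 = 185.42 + 768.9 + 118.8 + 806.4 = 1879.52
ΣP(2012)Q(2018) = 1.76×73 + 3.69×165 + 0.38×330 + 1.95×288 = 128.48 + 608.85 + 125.4 + 561.6 = 1424.33
P = 1879.52 / 1424.33 × 100 = 131.9582
Fisher = √(L × P) = √(132.4268 × 131.9582) = 132.1923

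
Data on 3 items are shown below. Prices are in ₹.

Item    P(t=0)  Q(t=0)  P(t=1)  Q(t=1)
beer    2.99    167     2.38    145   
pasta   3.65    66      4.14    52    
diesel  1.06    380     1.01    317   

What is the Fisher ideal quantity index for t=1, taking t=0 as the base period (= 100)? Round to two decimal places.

83.72

Laspeyres component (base-period weights):
ΣP(t=0)Q(t=1) = 2.99×145 + 3.65×52 + 1.06×317 = 433.55 + 189.8 + 336.02 = 959.37
ΣP(t=0)Q(t=0) = 2.99×167 + 3.65×66 + 1.06×380 = 499.33 + 240.9 + 402.8 = 1143.03
L = 959.37 / 1143.03 × 100 = 83.9322
Paasche component (current-period weights):
ΣP(t=1)Q(t=1) = 2.38×145 + 4.14×52 + 1.01×317 = 345.1 + 215.28 + 320.17 = 880.55
ΣP(t=1)Q(t=0) = 2.38×167 + 4.14×66 + 1.01×380 = 397.46 + 273.24 + 383.8 = 1054.5
P = 880.55 / 1054.5 × 100 = 83.5040
Fisher = √(L × P) = √(83.9322 × 83.5040) = 83.7178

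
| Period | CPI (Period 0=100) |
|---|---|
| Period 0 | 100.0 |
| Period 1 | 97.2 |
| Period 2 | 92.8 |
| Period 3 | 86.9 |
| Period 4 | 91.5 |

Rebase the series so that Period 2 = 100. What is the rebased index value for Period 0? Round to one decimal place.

107.8

Rebased(Period 0) = 100.0 / 92.8 × 100 = 107.7586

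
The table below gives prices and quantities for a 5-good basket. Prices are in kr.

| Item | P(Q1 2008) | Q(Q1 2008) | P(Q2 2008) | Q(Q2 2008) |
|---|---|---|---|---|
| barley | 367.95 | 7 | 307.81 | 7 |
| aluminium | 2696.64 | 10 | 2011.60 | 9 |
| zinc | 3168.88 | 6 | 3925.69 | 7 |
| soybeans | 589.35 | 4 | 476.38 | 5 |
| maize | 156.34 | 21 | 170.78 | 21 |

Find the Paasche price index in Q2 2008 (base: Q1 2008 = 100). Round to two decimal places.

Paasche price index uses current-period quantities as weights.
ΣP(Q2 2008)·Q(Q2 2008) = 307.81×7 + 2011.60×9 + 3925.69×7 + 476.38×5 + 170.78×21 = 2154.67 + 18104.4 + 27479.83 + 2381.9 + 3586.38 = 53707.18
ΣP(Q1 2008)·Q(Q2 2008) = 367.95×7 + 2696.64×9 + 3168.88×7 + 589.35×5 + 156.34×21 = 2575.65 + 24269.76 + 22182.16 + 2946.75 + 3283.14 = 55257.46
Index = 53707.18 / 55257.46 × 100 = 97.1944

97.19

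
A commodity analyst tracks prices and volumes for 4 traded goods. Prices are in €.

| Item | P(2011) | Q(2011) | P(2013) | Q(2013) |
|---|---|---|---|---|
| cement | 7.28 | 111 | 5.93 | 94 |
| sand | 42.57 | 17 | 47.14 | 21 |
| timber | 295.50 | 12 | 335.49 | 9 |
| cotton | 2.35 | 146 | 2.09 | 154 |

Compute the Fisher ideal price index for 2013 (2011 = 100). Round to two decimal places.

Laspeyres component (base-period weights):
ΣP(2013)Q(2011) = 5.93×111 + 47.14×17 + 335.49×12 + 2.09×146 = 658.23 + 801.38 + 4025.88 + 305.14 = 5790.63
ΣP(2011)Q(2011) = 7.28×111 + 42.57×17 + 295.50×12 + 2.35×146 = 808.08 + 723.69 + 3546 + 343.1 = 5420.87
L = 5790.63 / 5420.87 × 100 = 106.8210
Paasche component (current-period weights):
ΣP(2013)Q(2013) = 5.93×94 + 47.14×21 + 335.49×9 + 2.09×154 = 557.42 + 989.94 + 3019.41 + 321.86 = 4888.63
ΣP(2011)Q(2013) = 7.28×94 + 42.57×21 + 295.50×9 + 2.35×154 = 684.32 + 893.97 + 2659.5 + 361.9 = 4599.69
P = 4888.63 / 4599.69 × 100 = 106.2817
Fisher = √(L × P) = √(106.8210 × 106.2817) = 106.5510

106.55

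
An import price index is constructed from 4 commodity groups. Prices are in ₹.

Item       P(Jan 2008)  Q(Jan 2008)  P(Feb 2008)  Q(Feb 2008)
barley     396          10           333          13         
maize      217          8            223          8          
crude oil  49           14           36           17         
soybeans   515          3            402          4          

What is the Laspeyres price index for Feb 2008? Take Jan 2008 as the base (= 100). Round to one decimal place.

86.1

Laspeyres price index uses base-period quantities as weights.
ΣP(Feb 2008)·Q(Jan 2008) = 333×10 + 223×8 + 36×14 + 402×3 = 3330 + 1784 + 504 + 1206 = 6824
ΣP(Jan 2008)·Q(Jan 2008) = 396×10 + 217×8 + 49×14 + 515×3 = 3960 + 1736 + 686 + 1545 = 7927
Index = 6824 / 7927 × 100 = 86.0855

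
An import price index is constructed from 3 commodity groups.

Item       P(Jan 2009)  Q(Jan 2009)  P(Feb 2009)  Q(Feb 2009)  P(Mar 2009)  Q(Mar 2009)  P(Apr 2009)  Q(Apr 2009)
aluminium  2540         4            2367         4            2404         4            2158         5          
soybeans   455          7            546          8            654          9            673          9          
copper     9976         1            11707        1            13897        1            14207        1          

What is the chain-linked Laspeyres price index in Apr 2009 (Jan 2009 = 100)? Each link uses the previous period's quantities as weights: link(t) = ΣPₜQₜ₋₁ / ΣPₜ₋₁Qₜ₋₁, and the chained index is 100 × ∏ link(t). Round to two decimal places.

Link Jan 2009→Feb 2009:
ΣP(Feb 2009)Q(Jan 2009) = 2367×4 + 546×7 + 11707×1 = 9468 + 3822 + 11707 = 24997
ΣP(Jan 2009)Q(Jan 2009) = 2540×4 + 455×7 + 9976×1 = 10160 + 3185 + 9976 = 23321
link = 24997/23321 = 1.071867
Link Feb 2009→Mar 2009:
ΣP(Mar 2009)Q(Feb 2009) = 2404×4 + 654×8 + 13897×1 = 9616 + 5232 + 13897 = 28745
ΣP(Feb 2009)Q(Feb 2009) = 2367×4 + 546×8 + 11707×1 = 9468 + 4368 + 11707 = 25543
link = 28745/25543 = 1.125357
Link Mar 2009→Apr 2009:
ΣP(Apr 2009)Q(Mar 2009) = 2158×4 + 673×9 + 14207×1 = 8632 + 6057 + 14207 = 28896
ΣP(Mar 2009)Q(Mar 2009) = 2404×4 + 654×9 + 13897×1 = 9616 + 5886 + 13897 = 29399
link = 28896/29399 = 0.982891
Chained index = 100 × 1.071867 × 1.125357 × 0.982891 = 118.5595

118.56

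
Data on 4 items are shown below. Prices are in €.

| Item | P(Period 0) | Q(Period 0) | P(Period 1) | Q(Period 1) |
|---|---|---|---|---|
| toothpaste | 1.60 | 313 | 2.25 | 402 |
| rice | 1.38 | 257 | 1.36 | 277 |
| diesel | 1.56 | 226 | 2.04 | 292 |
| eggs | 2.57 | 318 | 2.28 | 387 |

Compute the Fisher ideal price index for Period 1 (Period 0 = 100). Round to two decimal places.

111.03

Laspeyres component (base-period weights):
ΣP(Period 1)Q(Period 0) = 2.25×313 + 1.36×257 + 2.04×226 + 2.28×318 = 704.25 + 349.52 + 461.04 + 725.04 = 2239.85
ΣP(Period 0)Q(Period 0) = 1.60×313 + 1.38×257 + 1.56×226 + 2.57×318 = 500.8 + 354.66 + 352.56 + 817.26 = 2025.28
L = 2239.85 / 2025.28 × 100 = 110.5946
Paasche component (current-period weights):
ΣP(Period 1)Q(Period 1) = 2.25×402 + 1.36×277 + 2.04×292 + 2.28×387 = 904.5 + 376.72 + 595.68 + 882.36 = 2759.26
ΣP(Period 0)Q(Period 1) = 1.60×402 + 1.38×277 + 1.56×292 + 2.57×387 = 643.2 + 382.26 + 455.52 + 994.59 = 2475.57
P = 2759.26 / 2475.57 × 100 = 111.4596
Fisher = √(L × P) = √(110.5946 × 111.4596) = 111.0262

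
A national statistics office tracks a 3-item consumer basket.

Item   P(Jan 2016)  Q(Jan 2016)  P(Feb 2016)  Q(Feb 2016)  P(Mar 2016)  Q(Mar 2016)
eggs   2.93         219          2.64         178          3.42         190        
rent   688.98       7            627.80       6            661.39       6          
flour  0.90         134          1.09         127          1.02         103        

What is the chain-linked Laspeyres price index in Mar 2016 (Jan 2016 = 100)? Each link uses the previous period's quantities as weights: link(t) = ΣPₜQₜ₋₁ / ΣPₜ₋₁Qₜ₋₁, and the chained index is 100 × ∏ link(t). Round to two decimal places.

98.59

Link Jan 2016→Feb 2016:
ΣP(Feb 2016)Q(Jan 2016) = 2.64×219 + 627.80×7 + 1.09×134 = 578.16 + 4394.6 + 146.06 = 5118.82
ΣP(Jan 2016)Q(Jan 2016) = 2.93×219 + 688.98×7 + 0.90×134 = 641.67 + 4822.86 + 120.6 = 5585.13
link = 5118.82/5585.13 = 0.916509
Link Feb 2016→Mar 2016:
ΣP(Mar 2016)Q(Feb 2016) = 3.42×178 + 661.39×6 + 1.02×127 = 608.76 + 3968.34 + 129.54 = 4706.64
ΣP(Feb 2016)Q(Feb 2016) = 2.64×178 + 627.80×6 + 1.09×127 = 469.92 + 3766.8 + 138.43 = 4375.15
link = 4706.64/4375.15 = 1.075767
Chained index = 100 × 0.916509 × 1.075767 = 98.5949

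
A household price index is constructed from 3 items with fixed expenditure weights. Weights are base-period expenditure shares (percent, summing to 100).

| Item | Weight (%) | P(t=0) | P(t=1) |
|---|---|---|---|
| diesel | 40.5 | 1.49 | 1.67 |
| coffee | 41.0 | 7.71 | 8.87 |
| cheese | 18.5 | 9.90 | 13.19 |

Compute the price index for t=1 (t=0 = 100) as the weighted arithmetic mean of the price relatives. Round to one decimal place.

117.2

diesel: 40.5 × (1.67/1.49) = 40.5 × 1.120805 = 45.3926
coffee: 41.0 × (8.87/7.71) = 41.0 × 1.150454 = 47.1686
cheese: 18.5 × (13.19/9.90) = 18.5 × 1.332323 = 24.6480
Index = Σ wᵢ·(p₁ᵢ/p₀ᵢ) = 45.3926 + 47.1686 + 24.6480 = 117.2092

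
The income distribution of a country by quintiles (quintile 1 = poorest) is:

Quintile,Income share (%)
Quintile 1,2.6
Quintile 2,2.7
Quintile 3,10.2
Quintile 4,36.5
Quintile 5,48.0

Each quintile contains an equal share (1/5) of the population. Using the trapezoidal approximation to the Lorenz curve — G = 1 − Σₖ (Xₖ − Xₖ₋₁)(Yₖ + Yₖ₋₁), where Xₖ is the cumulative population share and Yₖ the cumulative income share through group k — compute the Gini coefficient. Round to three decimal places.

0.498

Cumulative income shares Yₖ: 0.0260, 0.0530, 0.1550, 0.5200, 1.0000
Σ (Xₖ−Xₖ₋₁)(Yₖ+Yₖ₋₁) = (1/5)(0.0260+0.0000) + (1/5)(0.0530+0.0260) + (1/5)(0.1550+0.0530) + (1/5)(0.5200+0.1550) + (1/5)(1.0000+0.5200)
  = 0.0052 + 0.0158 + 0.0416 + 0.1350 + 0.3040 = 0.5016
G = 1 − 0.5016 = 0.4984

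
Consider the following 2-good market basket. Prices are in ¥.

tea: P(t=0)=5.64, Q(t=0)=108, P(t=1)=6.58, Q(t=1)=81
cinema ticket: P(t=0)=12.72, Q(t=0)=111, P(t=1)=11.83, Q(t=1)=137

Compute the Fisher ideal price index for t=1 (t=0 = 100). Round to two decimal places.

99.02

Laspeyres component (base-period weights):
ΣP(t=1)Q(t=0) = 6.58×108 + 11.83×111 = 710.64 + 1313.13 = 2023.77
ΣP(t=0)Q(t=0) = 5.64×108 + 12.72×111 = 609.12 + 1411.92 = 2021.04
L = 2023.77 / 2021.04 × 100 = 100.1351
Paasche component (current-period weights):
ΣP(t=1)Q(t=1) = 6.58×81 + 11.83×137 = 532.98 + 1620.71 = 2153.69
ΣP(t=0)Q(t=1) = 5.64×81 + 12.72×137 = 456.84 + 1742.64 = 2199.48
P = 2153.69 / 2199.48 × 100 = 97.9181
Fisher = √(L × P) = √(100.1351 × 97.9181) = 99.0204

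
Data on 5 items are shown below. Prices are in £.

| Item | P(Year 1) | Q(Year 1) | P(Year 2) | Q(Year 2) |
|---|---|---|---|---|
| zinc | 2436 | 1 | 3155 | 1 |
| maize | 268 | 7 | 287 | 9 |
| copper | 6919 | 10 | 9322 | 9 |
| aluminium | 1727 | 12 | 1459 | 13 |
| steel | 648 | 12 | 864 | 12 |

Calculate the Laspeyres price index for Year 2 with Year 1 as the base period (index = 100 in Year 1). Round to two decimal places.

Laspeyres price index uses base-period quantities as weights.
ΣP(Year 2)·Q(Year 1) = 3155×1 + 287×7 + 9322×10 + 1459×12 + 864×12 = 3155 + 2009 + 93220 + 17508 + 10368 = 126260
ΣP(Year 1)·Q(Year 1) = 2436×1 + 268×7 + 6919×10 + 1727×12 + 648×12 = 2436 + 1876 + 69190 + 20724 + 7776 = 102002
Index = 126260 / 102002 × 100 = 123.7819

123.78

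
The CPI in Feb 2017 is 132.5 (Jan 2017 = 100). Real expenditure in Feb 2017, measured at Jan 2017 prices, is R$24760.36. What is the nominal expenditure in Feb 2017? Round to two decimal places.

Nominal = Real × (Index/100) = 24760.36 × (132.5/100)
        = 24760.36 × 1.325 = 32807.4770

32807.48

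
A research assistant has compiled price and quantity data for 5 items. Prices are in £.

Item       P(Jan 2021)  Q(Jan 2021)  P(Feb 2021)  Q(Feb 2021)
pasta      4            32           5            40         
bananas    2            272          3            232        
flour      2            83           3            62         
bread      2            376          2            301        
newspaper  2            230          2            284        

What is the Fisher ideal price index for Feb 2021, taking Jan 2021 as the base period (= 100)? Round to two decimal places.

118.14

Laspeyres component (base-period weights):
ΣP(Feb 2021)Q(Jan 2021) = 5×32 + 3×272 + 3×83 + 2×376 + 2×230 = 160 + 816 + 249 + 752 + 460 = 2437
ΣP(Jan 2021)Q(Jan 2021) = 4×32 + 2×272 + 2×83 + 2×376 + 2×230 = 128 + 544 + 166 + 752 + 460 = 2050
L = 2437 / 2050 × 100 = 118.8780
Paasche component (current-period weights):
ΣP(Feb 2021)Q(Feb 2021) = 5×40 + 3×232 + 3×62 + 2×301 + 2×284 = 200 + 696 + 186 + 602 + 568 = 2252
ΣP(Jan 2021)Q(Feb 2021) = 4×40 + 2×232 + 2×62 + 2×301 + 2×284 = 160 + 464 + 124 + 602 + 568 = 1918
P = 2252 / 1918 × 100 = 117.4140
Fisher = √(L × P) = √(118.8780 × 117.4140) = 118.1437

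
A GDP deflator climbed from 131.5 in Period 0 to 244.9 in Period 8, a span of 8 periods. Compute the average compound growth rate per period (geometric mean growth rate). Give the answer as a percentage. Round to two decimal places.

8.08%

Growth factor = (244.9/131.5)^(1/8) = (1.862357)^(1/8) = 1.080831
Growth rate = 1.080831 − 1 = 0.080831 = 8.0831%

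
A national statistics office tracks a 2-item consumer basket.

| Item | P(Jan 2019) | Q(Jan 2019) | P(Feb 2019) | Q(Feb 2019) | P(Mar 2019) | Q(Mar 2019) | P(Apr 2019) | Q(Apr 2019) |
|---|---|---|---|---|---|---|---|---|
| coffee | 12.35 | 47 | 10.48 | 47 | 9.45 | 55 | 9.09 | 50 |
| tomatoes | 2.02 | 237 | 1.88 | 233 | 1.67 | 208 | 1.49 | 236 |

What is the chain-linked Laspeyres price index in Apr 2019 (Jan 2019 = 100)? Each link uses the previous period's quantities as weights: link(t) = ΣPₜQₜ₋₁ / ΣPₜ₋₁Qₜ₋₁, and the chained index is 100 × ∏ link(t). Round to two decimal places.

74.07

Link Jan 2019→Feb 2019:
ΣP(Feb 2019)Q(Jan 2019) = 10.48×47 + 1.88×237 = 492.56 + 445.56 = 938.12
ΣP(Jan 2019)Q(Jan 2019) = 12.35×47 + 2.02×237 = 580.45 + 478.74 = 1059.19
link = 938.12/1059.19 = 0.885696
Link Feb 2019→Mar 2019:
ΣP(Mar 2019)Q(Feb 2019) = 9.45×47 + 1.67×233 = 444.15 + 389.11 = 833.26
ΣP(Feb 2019)Q(Feb 2019) = 10.48×47 + 1.88×233 = 492.56 + 438.04 = 930.6
link = 833.26/930.6 = 0.895401
Link Mar 2019→Apr 2019:
ΣP(Apr 2019)Q(Mar 2019) = 9.09×55 + 1.49×208 = 499.95 + 309.92 = 809.87
ΣP(Mar 2019)Q(Mar 2019) = 9.45×55 + 1.67×208 = 519.75 + 347.36 = 867.11
link = 809.87/867.11 = 0.933988
Chained index = 100 × 0.885696 × 0.895401 × 0.933988 = 74.0701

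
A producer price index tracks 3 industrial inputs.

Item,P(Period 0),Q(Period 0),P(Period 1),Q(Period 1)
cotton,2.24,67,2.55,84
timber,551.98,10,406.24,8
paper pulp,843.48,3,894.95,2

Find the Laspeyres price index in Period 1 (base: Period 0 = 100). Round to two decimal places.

84.36

Laspeyres price index uses base-period quantities as weights.
ΣP(Period 1)·Q(Period 0) = 2.55×67 + 406.24×10 + 894.95×3 = 170.85 + 4062.4 + 2684.85 = 6918.1
ΣP(Period 0)·Q(Period 0) = 2.24×67 + 551.98×10 + 843.48×3 = 150.08 + 5519.8 + 2530.44 = 8200.32
Index = 6918.1 / 8200.32 × 100 = 84.3638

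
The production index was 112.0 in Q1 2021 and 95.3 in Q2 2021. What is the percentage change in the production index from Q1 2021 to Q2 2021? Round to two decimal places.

-14.91%

Change = (95.3 − 112.0) / 112.0 × 100
       = -16.7 / 112.0 × 100 = -14.9107%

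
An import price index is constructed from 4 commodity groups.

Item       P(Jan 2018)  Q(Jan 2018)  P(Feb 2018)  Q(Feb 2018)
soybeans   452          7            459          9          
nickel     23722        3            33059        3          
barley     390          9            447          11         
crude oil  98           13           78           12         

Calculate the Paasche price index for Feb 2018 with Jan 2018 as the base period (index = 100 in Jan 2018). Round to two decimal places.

135.27

Paasche price index uses current-period quantities as weights.
ΣP(Feb 2018)·Q(Feb 2018) = 459×9 + 33059×3 + 447×11 + 78×12 = 4131 + 99177 + 4917 + 936 = 109161
ΣP(Jan 2018)·Q(Feb 2018) = 452×9 + 23722×3 + 390×11 + 98×12 = 4068 + 71166 + 4290 + 1176 = 80700
Index = 109161 / 80700 × 100 = 135.2677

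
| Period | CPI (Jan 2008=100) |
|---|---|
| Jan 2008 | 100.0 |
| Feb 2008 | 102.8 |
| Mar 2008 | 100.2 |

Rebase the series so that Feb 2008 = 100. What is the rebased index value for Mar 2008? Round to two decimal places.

97.47

Rebased(Mar 2008) = 100.2 / 102.8 × 100 = 97.4708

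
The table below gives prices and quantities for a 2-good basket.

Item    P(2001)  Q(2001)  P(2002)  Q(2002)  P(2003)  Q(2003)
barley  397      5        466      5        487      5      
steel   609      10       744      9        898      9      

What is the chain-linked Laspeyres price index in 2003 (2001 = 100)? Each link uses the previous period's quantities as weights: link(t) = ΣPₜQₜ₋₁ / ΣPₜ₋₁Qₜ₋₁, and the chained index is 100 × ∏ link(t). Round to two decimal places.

140.98

Link 2001→2002:
ΣP(2002)Q(2001) = 466×5 + 744×10 = 2330 + 7440 = 9770
ΣP(2001)Q(2001) = 397×5 + 609×10 = 1985 + 6090 = 8075
link = 9770/8075 = 1.209907
Link 2002→2003:
ΣP(2003)Q(2002) = 487×5 + 898×9 = 2435 + 8082 = 10517
ΣP(2002)Q(2002) = 466×5 + 744×9 = 2330 + 6696 = 9026
link = 10517/9026 = 1.165189
Chained index = 100 × 1.209907 × 1.165189 = 140.9771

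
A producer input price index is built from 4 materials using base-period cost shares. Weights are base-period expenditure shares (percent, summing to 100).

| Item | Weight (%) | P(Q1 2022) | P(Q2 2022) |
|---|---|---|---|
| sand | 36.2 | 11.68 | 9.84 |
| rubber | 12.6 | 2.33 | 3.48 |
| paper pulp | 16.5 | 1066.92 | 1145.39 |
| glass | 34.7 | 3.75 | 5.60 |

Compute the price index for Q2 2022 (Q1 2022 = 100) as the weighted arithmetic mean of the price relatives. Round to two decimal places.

sand: 36.2 × (9.84/11.68) = 36.2 × 0.842466 = 30.4973
rubber: 12.6 × (3.48/2.33) = 12.6 × 1.493562 = 18.8189
paper pulp: 16.5 × (1145.39/1066.92) = 16.5 × 1.073548 = 17.7135
glass: 34.7 × (5.60/3.75) = 34.7 × 1.493333 = 51.8187
Index = Σ wᵢ·(p₁ᵢ/p₀ᵢ) = 30.4973 + 18.8189 + 17.7135 + 51.8187 = 118.8484

118.85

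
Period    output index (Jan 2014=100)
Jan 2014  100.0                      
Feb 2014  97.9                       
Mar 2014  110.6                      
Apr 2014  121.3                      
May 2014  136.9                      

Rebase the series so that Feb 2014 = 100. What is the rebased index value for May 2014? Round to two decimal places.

Rebased(May 2014) = 136.9 / 97.9 × 100 = 139.8366

139.84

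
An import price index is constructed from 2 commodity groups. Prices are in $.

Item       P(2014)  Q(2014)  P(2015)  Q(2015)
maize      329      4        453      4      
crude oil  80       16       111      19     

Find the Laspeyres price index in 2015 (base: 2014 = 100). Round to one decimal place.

Laspeyres price index uses base-period quantities as weights.
ΣP(2015)·Q(2014) = 453×4 + 111×16 = 1812 + 1776 = 3588
ΣP(2014)·Q(2014) = 329×4 + 80×16 = 1316 + 1280 = 2596
Index = 3588 / 2596 × 100 = 138.2126

138.2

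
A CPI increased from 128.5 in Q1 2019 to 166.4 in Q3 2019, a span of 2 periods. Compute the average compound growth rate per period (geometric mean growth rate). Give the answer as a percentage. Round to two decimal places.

Growth factor = (166.4/128.5)^(1/2) = (1.294942)^(1/2) = 1.137955
Growth rate = 1.137955 − 1 = 0.137955 = 13.7955%

13.80%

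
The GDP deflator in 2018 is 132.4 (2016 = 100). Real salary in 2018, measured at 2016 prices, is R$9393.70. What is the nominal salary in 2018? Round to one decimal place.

12437.3

Nominal = Real × (Index/100) = 9393.70 × (132.4/100)
        = 9393.70 × 1.324 = 12437.2588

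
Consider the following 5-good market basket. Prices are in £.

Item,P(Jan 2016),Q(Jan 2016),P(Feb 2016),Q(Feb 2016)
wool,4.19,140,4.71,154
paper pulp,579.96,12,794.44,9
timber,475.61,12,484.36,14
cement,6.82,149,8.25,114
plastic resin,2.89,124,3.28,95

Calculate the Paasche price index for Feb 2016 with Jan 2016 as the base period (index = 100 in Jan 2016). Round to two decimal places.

Paasche price index uses current-period quantities as weights.
ΣP(Feb 2016)·Q(Feb 2016) = 4.71×154 + 794.44×9 + 484.36×14 + 8.25×114 + 3.28×95 = 725.34 + 7149.96 + 6781.04 + 940.5 + 311.6 = 15908.44
ΣP(Jan 2016)·Q(Feb 2016) = 4.19×154 + 579.96×9 + 475.61×14 + 6.82×114 + 2.89×95 = 645.26 + 5219.64 + 6658.54 + 777.48 + 274.55 = 13575.47
Index = 15908.44 / 13575.47 × 100 = 117.1852

117.19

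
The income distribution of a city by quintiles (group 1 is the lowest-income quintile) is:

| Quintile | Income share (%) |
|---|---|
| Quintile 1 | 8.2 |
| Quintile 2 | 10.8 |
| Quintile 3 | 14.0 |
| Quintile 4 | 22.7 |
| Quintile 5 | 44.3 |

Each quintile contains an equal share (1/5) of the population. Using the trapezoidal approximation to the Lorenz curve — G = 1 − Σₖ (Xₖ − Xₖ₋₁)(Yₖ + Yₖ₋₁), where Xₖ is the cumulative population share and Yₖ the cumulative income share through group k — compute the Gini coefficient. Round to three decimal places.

Cumulative income shares Yₖ: 0.0820, 0.1900, 0.3300, 0.5570, 1.0000
Σ (Xₖ−Xₖ₋₁)(Yₖ+Yₖ₋₁) = (1/5)(0.0820+0.0000) + (1/5)(0.1900+0.0820) + (1/5)(0.3300+0.1900) + (1/5)(0.5570+0.3300) + (1/5)(1.0000+0.5570)
  = 0.0164 + 0.0544 + 0.1040 + 0.1774 + 0.3114 = 0.6636
G = 1 − 0.6636 = 0.3364

0.336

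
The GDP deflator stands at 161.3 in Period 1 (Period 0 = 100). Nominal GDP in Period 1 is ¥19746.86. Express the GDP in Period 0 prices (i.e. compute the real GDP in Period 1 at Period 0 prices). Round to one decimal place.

12242.3

Real = Nominal ÷ (Index/100) = 19746.86 ÷ (161.3/100)
     = 19746.86 ÷ 1.613 = 12242.3187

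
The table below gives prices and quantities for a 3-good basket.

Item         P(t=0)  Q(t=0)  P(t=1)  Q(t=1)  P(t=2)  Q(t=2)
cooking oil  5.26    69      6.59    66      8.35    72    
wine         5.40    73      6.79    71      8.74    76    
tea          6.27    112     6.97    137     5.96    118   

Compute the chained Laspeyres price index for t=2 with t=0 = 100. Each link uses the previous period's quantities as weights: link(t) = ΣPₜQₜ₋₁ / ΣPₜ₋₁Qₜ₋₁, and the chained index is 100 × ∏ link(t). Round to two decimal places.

125.98

Link t=0→t=1:
ΣP(t=1)Q(t=0) = 6.59×69 + 6.79×73 + 6.97×112 = 454.71 + 495.67 + 780.64 = 1731.02
ΣP(t=0)Q(t=0) = 5.26×69 + 5.40×73 + 6.27×112 = 362.94 + 394.2 + 702.24 = 1459.38
link = 1731.02/1459.38 = 1.186134
Link t=1→t=2:
ΣP(t=2)Q(t=1) = 8.35×66 + 8.74×71 + 5.96×137 = 551.1 + 620.54 + 816.52 = 1988.16
ΣP(t=1)Q(t=1) = 6.59×66 + 6.79×71 + 6.97×137 = 434.94 + 482.09 + 954.89 = 1871.92
link = 1988.16/1871.92 = 1.062097
Chained index = 100 × 1.186134 × 1.062097 = 125.9789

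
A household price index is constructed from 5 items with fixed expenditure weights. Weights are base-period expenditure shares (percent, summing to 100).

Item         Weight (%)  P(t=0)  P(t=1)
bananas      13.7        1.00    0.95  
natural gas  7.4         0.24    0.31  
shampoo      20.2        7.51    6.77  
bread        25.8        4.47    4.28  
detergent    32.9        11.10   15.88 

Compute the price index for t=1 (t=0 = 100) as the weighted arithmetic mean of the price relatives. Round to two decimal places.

bananas: 13.7 × (0.95/1.00) = 13.7 × 0.950000 = 13.0150
natural gas: 7.4 × (0.31/0.24) = 7.4 × 1.291667 = 9.5583
shampoo: 20.2 × (6.77/7.51) = 20.2 × 0.901465 = 18.2096
bread: 25.8 × (4.28/4.47) = 25.8 × 0.957494 = 24.7034
detergent: 32.9 × (15.88/11.10) = 32.9 × 1.430631 = 47.0677
Index = Σ wᵢ·(p₁ᵢ/p₀ᵢ) = 13.0150 + 9.5583 + 18.2096 + 24.7034 + 47.0677 = 112.5540

112.55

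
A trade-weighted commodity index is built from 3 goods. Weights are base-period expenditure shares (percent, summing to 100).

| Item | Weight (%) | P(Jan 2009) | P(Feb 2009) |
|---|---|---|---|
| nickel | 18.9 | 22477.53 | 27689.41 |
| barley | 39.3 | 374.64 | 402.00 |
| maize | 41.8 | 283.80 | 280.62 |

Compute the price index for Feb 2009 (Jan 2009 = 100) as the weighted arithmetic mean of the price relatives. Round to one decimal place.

nickel: 18.9 × (27689.41/22477.53) = 18.9 × 1.231871 = 23.2824
barley: 39.3 × (402.00/374.64) = 39.3 × 1.073030 = 42.1701
maize: 41.8 × (280.62/283.80) = 41.8 × 0.988795 = 41.3316
Index = Σ wᵢ·(p₁ᵢ/p₀ᵢ) = 23.2824 + 42.1701 + 41.3316 = 106.7841

106.8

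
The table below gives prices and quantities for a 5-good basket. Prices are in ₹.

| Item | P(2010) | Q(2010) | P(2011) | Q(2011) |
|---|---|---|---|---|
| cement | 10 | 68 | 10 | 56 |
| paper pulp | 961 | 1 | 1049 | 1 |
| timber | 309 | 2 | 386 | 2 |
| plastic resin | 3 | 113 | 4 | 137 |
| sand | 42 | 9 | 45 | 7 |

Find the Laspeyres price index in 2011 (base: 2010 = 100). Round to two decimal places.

Laspeyres price index uses base-period quantities as weights.
ΣP(2011)·Q(2010) = 10×68 + 1049×1 + 386×2 + 4×113 + 45×9 = 680 + 1049 + 772 + 452 + 405 = 3358
ΣP(2010)·Q(2010) = 10×68 + 961×1 + 309×2 + 3×113 + 42×9 = 680 + 961 + 618 + 339 + 378 = 2976
Index = 3358 / 2976 × 100 = 112.8360

112.84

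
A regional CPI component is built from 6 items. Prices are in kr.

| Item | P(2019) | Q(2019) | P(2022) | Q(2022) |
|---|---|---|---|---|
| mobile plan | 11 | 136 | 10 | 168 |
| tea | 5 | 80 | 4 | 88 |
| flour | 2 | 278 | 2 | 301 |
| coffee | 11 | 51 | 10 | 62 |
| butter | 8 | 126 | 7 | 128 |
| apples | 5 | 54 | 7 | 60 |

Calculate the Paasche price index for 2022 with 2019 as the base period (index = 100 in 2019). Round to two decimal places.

Paasche price index uses current-period quantities as weights.
ΣP(2022)·Q(2022) = 10×168 + 4×88 + 2×301 + 10×62 + 7×128 + 7×60 = 1680 + 352 + 602 + 620 + 896 + 420 = 4570
ΣP(2019)·Q(2022) = 11×168 + 5×88 + 2×301 + 11×62 + 8×128 + 5×60 = 1848 + 440 + 602 + 682 + 1024 + 300 = 4896
Index = 4570 / 4896 × 100 = 93.3415

93.34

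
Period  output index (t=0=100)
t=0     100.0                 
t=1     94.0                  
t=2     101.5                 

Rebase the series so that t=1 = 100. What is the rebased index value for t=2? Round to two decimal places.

107.98

Rebased(t=2) = 101.5 / 94.0 × 100 = 107.9787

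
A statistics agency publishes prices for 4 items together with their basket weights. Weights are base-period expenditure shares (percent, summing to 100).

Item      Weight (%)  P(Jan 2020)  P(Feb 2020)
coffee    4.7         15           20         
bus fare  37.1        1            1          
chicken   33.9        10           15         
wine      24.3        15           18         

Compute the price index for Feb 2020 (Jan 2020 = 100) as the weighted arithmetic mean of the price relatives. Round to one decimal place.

123.4

coffee: 4.7 × (20/15) = 4.7 × 1.333333 = 6.2667
bus fare: 37.1 × (1/1) = 37.1 × 1.000000 = 37.1000
chicken: 33.9 × (15/10) = 33.9 × 1.500000 = 50.8500
wine: 24.3 × (18/15) = 24.3 × 1.200000 = 29.1600
Index = Σ wᵢ·(p₁ᵢ/p₀ᵢ) = 6.2667 + 37.1000 + 50.8500 + 29.1600 = 123.3767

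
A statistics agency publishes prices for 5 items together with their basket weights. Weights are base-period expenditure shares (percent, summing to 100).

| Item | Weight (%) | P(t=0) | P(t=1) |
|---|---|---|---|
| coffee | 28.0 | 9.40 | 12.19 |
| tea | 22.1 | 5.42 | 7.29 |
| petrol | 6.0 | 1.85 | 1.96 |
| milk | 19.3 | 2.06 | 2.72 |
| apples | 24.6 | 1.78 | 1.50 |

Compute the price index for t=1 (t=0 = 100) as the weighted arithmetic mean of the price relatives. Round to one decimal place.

118.6

coffee: 28.0 × (12.19/9.40) = 28.0 × 1.296809 = 36.3106
tea: 22.1 × (7.29/5.42) = 22.1 × 1.345018 = 29.7249
petrol: 6.0 × (1.96/1.85) = 6.0 × 1.059459 = 6.3568
milk: 19.3 × (2.72/2.06) = 19.3 × 1.320388 = 25.4835
apples: 24.6 × (1.50/1.78) = 24.6 × 0.842697 = 20.7303
Index = Σ wᵢ·(p₁ᵢ/p₀ᵢ) = 36.3106 + 29.7249 + 6.3568 + 25.4835 + 20.7303 = 118.6061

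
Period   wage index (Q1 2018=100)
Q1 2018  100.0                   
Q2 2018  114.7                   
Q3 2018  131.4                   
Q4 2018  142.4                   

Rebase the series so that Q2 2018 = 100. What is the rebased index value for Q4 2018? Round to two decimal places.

Rebased(Q4 2018) = 142.4 / 114.7 × 100 = 124.1500

124.15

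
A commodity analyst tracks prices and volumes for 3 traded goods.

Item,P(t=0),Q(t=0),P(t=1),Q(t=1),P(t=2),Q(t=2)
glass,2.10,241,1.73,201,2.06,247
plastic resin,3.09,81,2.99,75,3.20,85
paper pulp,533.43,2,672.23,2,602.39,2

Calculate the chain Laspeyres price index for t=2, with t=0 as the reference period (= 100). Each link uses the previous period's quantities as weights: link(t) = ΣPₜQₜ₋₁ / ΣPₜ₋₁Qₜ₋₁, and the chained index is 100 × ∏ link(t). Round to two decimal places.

Link t=0→t=1:
ΣP(t=1)Q(t=0) = 1.73×241 + 2.99×81 + 672.23×2 = 416.93 + 242.19 + 1344.46 = 2003.58
ΣP(t=0)Q(t=0) = 2.10×241 + 3.09×81 + 533.43×2 = 506.1 + 250.29 + 1066.86 = 1823.25
link = 2003.58/1823.25 = 1.098906
Link t=1→t=2:
ΣP(t=2)Q(t=1) = 2.06×201 + 3.20×75 + 602.39×2 = 414.06 + 240 + 1204.78 = 1858.84
ΣP(t=1)Q(t=1) = 1.73×201 + 2.99×75 + 672.23×2 = 347.73 + 224.25 + 1344.46 = 1916.44
link = 1858.84/1916.44 = 0.969944
Chained index = 100 × 1.098906 × 0.969944 = 106.5877

106.59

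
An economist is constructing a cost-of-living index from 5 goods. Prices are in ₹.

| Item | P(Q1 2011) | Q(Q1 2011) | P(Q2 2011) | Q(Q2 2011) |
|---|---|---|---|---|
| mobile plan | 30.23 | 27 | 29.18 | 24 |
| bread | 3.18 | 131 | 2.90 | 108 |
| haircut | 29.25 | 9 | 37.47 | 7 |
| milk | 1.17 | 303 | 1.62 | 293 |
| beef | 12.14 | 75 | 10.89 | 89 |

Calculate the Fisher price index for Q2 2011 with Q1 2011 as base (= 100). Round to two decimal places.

Laspeyres component (base-period weights):
ΣP(Q2 2011)Q(Q1 2011) = 29.18×27 + 2.90×131 + 37.47×9 + 1.62×303 + 10.89×75 = 787.86 + 379.9 + 337.23 + 490.86 + 816.75 = 2812.6
ΣP(Q1 2011)Q(Q1 2011) = 30.23×27 + 3.18×131 + 29.25×9 + 1.17×303 + 12.14×75 = 816.21 + 416.58 + 263.25 + 354.51 + 910.5 = 2761.05
L = 2812.6 / 2761.05 × 100 = 101.8670
Paasche component (current-period weights):
ΣP(Q2 2011)Q(Q2 2011) = 29.18×24 + 2.90×108 + 37.47×7 + 1.62×293 + 10.89×89 = 700.32 + 313.2 + 262.29 + 474.66 + 969.21 = 2719.68
ΣP(Q1 2011)Q(Q2 2011) = 30.23×24 + 3.18×108 + 29.25×7 + 1.17×293 + 12.14×89 = 725.52 + 343.44 + 204.75 + 342.81 + 1080.46 = 2696.98
P = 2719.68 / 2696.98 × 100 = 100.8417
Fisher = √(L × P) = √(101.8670 × 100.8417) = 101.3531

101.35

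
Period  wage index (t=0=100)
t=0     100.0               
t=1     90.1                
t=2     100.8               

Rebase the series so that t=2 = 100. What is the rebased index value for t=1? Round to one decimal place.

89.4

Rebased(t=1) = 90.1 / 100.8 × 100 = 89.3849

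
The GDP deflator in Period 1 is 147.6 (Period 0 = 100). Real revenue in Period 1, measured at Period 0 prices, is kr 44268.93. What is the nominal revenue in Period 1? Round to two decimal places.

Nominal = Real × (Index/100) = 44268.93 × (147.6/100)
        = 44268.93 × 1.476 = 65340.9407

65340.94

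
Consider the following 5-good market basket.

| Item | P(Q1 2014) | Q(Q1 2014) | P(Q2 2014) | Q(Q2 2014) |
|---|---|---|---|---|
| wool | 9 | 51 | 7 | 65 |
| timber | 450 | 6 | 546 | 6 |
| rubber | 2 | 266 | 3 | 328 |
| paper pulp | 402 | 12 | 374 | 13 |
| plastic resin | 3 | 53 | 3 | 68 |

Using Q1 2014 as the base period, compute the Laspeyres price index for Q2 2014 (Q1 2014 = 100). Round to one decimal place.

104.7

Laspeyres price index uses base-period quantities as weights.
ΣP(Q2 2014)·Q(Q1 2014) = 7×51 + 546×6 + 3×266 + 374×12 + 3×53 = 357 + 3276 + 798 + 4488 + 159 = 9078
ΣP(Q1 2014)·Q(Q1 2014) = 9×51 + 450×6 + 2×266 + 402×12 + 3×53 = 459 + 2700 + 532 + 4824 + 159 = 8674
Index = 9078 / 8674 × 100 = 104.6576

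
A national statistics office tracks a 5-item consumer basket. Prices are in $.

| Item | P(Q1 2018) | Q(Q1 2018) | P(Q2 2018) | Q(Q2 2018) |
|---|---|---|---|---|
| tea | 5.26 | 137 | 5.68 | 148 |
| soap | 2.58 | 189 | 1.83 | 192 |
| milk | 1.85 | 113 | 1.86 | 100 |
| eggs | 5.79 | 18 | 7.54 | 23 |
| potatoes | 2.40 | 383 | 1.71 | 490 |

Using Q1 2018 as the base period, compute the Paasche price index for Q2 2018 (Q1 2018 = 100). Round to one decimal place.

Paasche price index uses current-period quantities as weights.
ΣP(Q2 2018)·Q(Q2 2018) = 5.68×148 + 1.83×192 + 1.86×100 + 7.54×23 + 1.71×490 = 840.64 + 351.36 + 186 + 173.42 + 837.9 = 2389.32
ΣP(Q1 2018)·Q(Q2 2018) = 5.26×148 + 2.58×192 + 1.85×100 + 5.79×23 + 2.40×490 = 778.48 + 495.36 + 185 + 133.17 + 1176 = 2768.01
Index = 2389.32 / 2768.01 × 100 = 86.3191

86.3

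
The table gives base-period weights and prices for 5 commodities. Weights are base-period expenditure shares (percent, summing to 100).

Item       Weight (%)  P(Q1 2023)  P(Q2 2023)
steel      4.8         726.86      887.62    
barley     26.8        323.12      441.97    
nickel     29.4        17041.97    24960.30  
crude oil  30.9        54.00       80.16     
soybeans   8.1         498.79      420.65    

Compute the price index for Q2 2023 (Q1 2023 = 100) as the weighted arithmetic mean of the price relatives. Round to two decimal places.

steel: 4.8 × (887.62/726.86) = 4.8 × 1.221171 = 5.8616
barley: 26.8 × (441.97/323.12) = 26.8 × 1.367820 = 36.6576
nickel: 29.4 × (24960.30/17041.97) = 29.4 × 1.464637 = 43.0603
crude oil: 30.9 × (80.16/54.00) = 30.9 × 1.484444 = 45.8693
soybeans: 8.1 × (420.65/498.79) = 8.1 × 0.843341 = 6.8311
Index = Σ wᵢ·(p₁ᵢ/p₀ᵢ) = 5.8616 + 36.6576 + 43.0603 + 45.8693 + 6.8311 = 138.2799

138.28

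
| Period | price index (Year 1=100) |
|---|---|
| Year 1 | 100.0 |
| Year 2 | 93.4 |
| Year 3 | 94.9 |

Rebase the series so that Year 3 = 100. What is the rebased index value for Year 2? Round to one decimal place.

98.4

Rebased(Year 2) = 93.4 / 94.9 × 100 = 98.4194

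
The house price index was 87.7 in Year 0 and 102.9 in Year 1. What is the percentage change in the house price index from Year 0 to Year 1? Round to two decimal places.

Change = (102.9 − 87.7) / 87.7 × 100
       = 15.2 / 87.7 × 100 = 17.3318%

17.33%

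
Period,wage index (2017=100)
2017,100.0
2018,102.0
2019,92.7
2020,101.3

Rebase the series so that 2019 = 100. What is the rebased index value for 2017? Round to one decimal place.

107.9

Rebased(2017) = 100.0 / 92.7 × 100 = 107.8749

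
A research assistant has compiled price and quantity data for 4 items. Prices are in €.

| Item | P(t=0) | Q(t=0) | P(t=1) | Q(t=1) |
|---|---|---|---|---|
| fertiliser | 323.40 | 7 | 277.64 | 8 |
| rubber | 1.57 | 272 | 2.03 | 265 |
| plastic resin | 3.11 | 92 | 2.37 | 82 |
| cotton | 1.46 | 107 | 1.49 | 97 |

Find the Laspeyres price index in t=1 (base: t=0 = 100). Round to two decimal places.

91.70

Laspeyres price index uses base-period quantities as weights.
ΣP(t=1)·Q(t=0) = 277.64×7 + 2.03×272 + 2.37×92 + 1.49×107 = 1943.48 + 552.16 + 218.04 + 159.43 = 2873.11
ΣP(t=0)·Q(t=0) = 323.40×7 + 1.57×272 + 3.11×92 + 1.46×107 = 2263.8 + 427.04 + 286.12 + 156.22 = 3133.18
Index = 2873.11 / 3133.18 × 100 = 91.6995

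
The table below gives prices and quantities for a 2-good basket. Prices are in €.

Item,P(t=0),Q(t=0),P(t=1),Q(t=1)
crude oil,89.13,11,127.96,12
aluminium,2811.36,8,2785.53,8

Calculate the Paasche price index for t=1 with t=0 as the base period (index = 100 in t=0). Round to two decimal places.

Paasche price index uses current-period quantities as weights.
ΣP(t=1)·Q(t=1) = 127.96×12 + 2785.53×8 = 1535.52 + 22284.24 = 23819.76
ΣP(t=0)·Q(t=1) = 89.13×12 + 2811.36×8 = 1069.56 + 22490.88 = 23560.44
Index = 23819.76 / 23560.44 × 100 = 101.1007

101.10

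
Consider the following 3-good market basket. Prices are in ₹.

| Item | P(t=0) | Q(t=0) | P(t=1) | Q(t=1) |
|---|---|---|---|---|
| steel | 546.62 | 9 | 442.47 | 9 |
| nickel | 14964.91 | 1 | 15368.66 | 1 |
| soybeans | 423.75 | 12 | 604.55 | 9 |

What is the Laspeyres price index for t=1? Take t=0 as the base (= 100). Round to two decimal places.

106.55

Laspeyres price index uses base-period quantities as weights.
ΣP(t=1)·Q(t=0) = 442.47×9 + 15368.66×1 + 604.55×12 = 3982.23 + 15368.66 + 7254.6 = 26605.49
ΣP(t=0)·Q(t=0) = 546.62×9 + 14964.91×1 + 423.75×12 = 4919.58 + 14964.91 + 5085 = 24969.49
Index = 26605.49 / 24969.49 × 100 = 106.5520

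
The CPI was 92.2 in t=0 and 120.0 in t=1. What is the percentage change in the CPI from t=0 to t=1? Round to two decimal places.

Change = (120.0 − 92.2) / 92.2 × 100
       = 27.8 / 92.2 × 100 = 30.1518%

30.15%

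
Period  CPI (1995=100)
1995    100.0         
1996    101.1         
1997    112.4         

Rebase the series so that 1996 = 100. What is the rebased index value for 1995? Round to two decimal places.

Rebased(1995) = 100.0 / 101.1 × 100 = 98.9120

98.91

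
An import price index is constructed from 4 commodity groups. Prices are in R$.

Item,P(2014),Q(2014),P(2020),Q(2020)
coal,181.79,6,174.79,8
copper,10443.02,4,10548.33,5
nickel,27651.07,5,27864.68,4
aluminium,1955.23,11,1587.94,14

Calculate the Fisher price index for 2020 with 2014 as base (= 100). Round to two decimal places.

98.36

Laspeyres component (base-period weights):
ΣP(2020)Q(2014) = 174.79×6 + 10548.33×4 + 27864.68×5 + 1587.94×11 = 1048.74 + 42193.32 + 139323.4 + 17467.34 = 200032.8
ΣP(2014)Q(2014) = 181.79×6 + 10443.02×4 + 27651.07×5 + 1955.23×11 = 1090.74 + 41772.08 + 138255.35 + 21507.53 = 202625.7
L = 200032.8 / 202625.7 × 100 = 98.7203
Paasche component (current-period weights):
ΣP(2020)Q(2020) = 174.79×8 + 10548.33×5 + 27864.68×4 + 1587.94×14 = 1398.32 + 52741.65 + 111458.72 + 22231.16 = 187829.85
ΣP(2014)Q(2020) = 181.79×8 + 10443.02×5 + 27651.07×4 + 1955.23×14 = 1454.32 + 52215.1 + 110604.28 + 27373.22 = 191646.92
P = 187829.85 / 191646.92 × 100 = 98.0083
Fisher = √(L × P) = √(98.7203 × 98.0083) = 98.3637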